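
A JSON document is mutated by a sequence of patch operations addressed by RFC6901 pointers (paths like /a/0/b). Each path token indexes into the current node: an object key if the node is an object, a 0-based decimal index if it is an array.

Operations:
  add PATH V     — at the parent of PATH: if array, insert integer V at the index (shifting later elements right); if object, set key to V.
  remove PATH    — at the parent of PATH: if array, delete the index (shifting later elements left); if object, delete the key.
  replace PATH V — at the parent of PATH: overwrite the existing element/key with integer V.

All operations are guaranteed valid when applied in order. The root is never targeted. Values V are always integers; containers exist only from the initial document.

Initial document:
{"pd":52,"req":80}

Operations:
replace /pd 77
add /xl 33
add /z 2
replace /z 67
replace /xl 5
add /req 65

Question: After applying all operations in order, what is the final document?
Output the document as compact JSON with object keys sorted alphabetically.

After op 1 (replace /pd 77): {"pd":77,"req":80}
After op 2 (add /xl 33): {"pd":77,"req":80,"xl":33}
After op 3 (add /z 2): {"pd":77,"req":80,"xl":33,"z":2}
After op 4 (replace /z 67): {"pd":77,"req":80,"xl":33,"z":67}
After op 5 (replace /xl 5): {"pd":77,"req":80,"xl":5,"z":67}
After op 6 (add /req 65): {"pd":77,"req":65,"xl":5,"z":67}

Answer: {"pd":77,"req":65,"xl":5,"z":67}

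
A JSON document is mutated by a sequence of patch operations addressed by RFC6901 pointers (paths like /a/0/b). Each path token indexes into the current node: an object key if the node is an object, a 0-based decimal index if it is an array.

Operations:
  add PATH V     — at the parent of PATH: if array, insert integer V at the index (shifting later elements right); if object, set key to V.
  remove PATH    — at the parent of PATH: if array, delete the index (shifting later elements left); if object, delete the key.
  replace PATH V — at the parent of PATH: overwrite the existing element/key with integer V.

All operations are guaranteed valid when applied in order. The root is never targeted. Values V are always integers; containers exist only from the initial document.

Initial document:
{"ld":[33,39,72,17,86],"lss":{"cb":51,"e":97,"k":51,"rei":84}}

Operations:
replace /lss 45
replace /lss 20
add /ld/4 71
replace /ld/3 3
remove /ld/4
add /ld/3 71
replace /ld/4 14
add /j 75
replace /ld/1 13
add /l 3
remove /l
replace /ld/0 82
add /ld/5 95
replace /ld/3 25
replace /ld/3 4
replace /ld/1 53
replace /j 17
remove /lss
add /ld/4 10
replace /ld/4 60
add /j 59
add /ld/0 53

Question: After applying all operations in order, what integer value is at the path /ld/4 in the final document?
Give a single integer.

After op 1 (replace /lss 45): {"ld":[33,39,72,17,86],"lss":45}
After op 2 (replace /lss 20): {"ld":[33,39,72,17,86],"lss":20}
After op 3 (add /ld/4 71): {"ld":[33,39,72,17,71,86],"lss":20}
After op 4 (replace /ld/3 3): {"ld":[33,39,72,3,71,86],"lss":20}
After op 5 (remove /ld/4): {"ld":[33,39,72,3,86],"lss":20}
After op 6 (add /ld/3 71): {"ld":[33,39,72,71,3,86],"lss":20}
After op 7 (replace /ld/4 14): {"ld":[33,39,72,71,14,86],"lss":20}
After op 8 (add /j 75): {"j":75,"ld":[33,39,72,71,14,86],"lss":20}
After op 9 (replace /ld/1 13): {"j":75,"ld":[33,13,72,71,14,86],"lss":20}
After op 10 (add /l 3): {"j":75,"l":3,"ld":[33,13,72,71,14,86],"lss":20}
After op 11 (remove /l): {"j":75,"ld":[33,13,72,71,14,86],"lss":20}
After op 12 (replace /ld/0 82): {"j":75,"ld":[82,13,72,71,14,86],"lss":20}
After op 13 (add /ld/5 95): {"j":75,"ld":[82,13,72,71,14,95,86],"lss":20}
After op 14 (replace /ld/3 25): {"j":75,"ld":[82,13,72,25,14,95,86],"lss":20}
After op 15 (replace /ld/3 4): {"j":75,"ld":[82,13,72,4,14,95,86],"lss":20}
After op 16 (replace /ld/1 53): {"j":75,"ld":[82,53,72,4,14,95,86],"lss":20}
After op 17 (replace /j 17): {"j":17,"ld":[82,53,72,4,14,95,86],"lss":20}
After op 18 (remove /lss): {"j":17,"ld":[82,53,72,4,14,95,86]}
After op 19 (add /ld/4 10): {"j":17,"ld":[82,53,72,4,10,14,95,86]}
After op 20 (replace /ld/4 60): {"j":17,"ld":[82,53,72,4,60,14,95,86]}
After op 21 (add /j 59): {"j":59,"ld":[82,53,72,4,60,14,95,86]}
After op 22 (add /ld/0 53): {"j":59,"ld":[53,82,53,72,4,60,14,95,86]}
Value at /ld/4: 4

Answer: 4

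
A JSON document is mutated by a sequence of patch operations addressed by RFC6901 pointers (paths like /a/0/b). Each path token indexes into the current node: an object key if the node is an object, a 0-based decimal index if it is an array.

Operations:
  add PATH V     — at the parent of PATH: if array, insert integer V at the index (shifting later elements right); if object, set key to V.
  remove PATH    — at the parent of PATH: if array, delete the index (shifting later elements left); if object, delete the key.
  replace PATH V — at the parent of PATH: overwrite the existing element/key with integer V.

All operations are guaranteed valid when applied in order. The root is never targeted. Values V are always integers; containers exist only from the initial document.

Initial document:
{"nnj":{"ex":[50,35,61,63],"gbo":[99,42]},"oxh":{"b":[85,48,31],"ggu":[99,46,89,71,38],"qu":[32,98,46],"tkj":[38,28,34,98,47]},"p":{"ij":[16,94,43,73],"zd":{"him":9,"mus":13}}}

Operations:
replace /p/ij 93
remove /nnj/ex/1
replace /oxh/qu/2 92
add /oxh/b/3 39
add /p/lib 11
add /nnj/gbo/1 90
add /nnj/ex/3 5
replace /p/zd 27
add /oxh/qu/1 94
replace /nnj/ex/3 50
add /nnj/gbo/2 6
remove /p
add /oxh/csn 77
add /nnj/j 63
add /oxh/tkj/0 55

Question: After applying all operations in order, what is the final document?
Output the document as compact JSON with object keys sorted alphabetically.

After op 1 (replace /p/ij 93): {"nnj":{"ex":[50,35,61,63],"gbo":[99,42]},"oxh":{"b":[85,48,31],"ggu":[99,46,89,71,38],"qu":[32,98,46],"tkj":[38,28,34,98,47]},"p":{"ij":93,"zd":{"him":9,"mus":13}}}
After op 2 (remove /nnj/ex/1): {"nnj":{"ex":[50,61,63],"gbo":[99,42]},"oxh":{"b":[85,48,31],"ggu":[99,46,89,71,38],"qu":[32,98,46],"tkj":[38,28,34,98,47]},"p":{"ij":93,"zd":{"him":9,"mus":13}}}
After op 3 (replace /oxh/qu/2 92): {"nnj":{"ex":[50,61,63],"gbo":[99,42]},"oxh":{"b":[85,48,31],"ggu":[99,46,89,71,38],"qu":[32,98,92],"tkj":[38,28,34,98,47]},"p":{"ij":93,"zd":{"him":9,"mus":13}}}
After op 4 (add /oxh/b/3 39): {"nnj":{"ex":[50,61,63],"gbo":[99,42]},"oxh":{"b":[85,48,31,39],"ggu":[99,46,89,71,38],"qu":[32,98,92],"tkj":[38,28,34,98,47]},"p":{"ij":93,"zd":{"him":9,"mus":13}}}
After op 5 (add /p/lib 11): {"nnj":{"ex":[50,61,63],"gbo":[99,42]},"oxh":{"b":[85,48,31,39],"ggu":[99,46,89,71,38],"qu":[32,98,92],"tkj":[38,28,34,98,47]},"p":{"ij":93,"lib":11,"zd":{"him":9,"mus":13}}}
After op 6 (add /nnj/gbo/1 90): {"nnj":{"ex":[50,61,63],"gbo":[99,90,42]},"oxh":{"b":[85,48,31,39],"ggu":[99,46,89,71,38],"qu":[32,98,92],"tkj":[38,28,34,98,47]},"p":{"ij":93,"lib":11,"zd":{"him":9,"mus":13}}}
After op 7 (add /nnj/ex/3 5): {"nnj":{"ex":[50,61,63,5],"gbo":[99,90,42]},"oxh":{"b":[85,48,31,39],"ggu":[99,46,89,71,38],"qu":[32,98,92],"tkj":[38,28,34,98,47]},"p":{"ij":93,"lib":11,"zd":{"him":9,"mus":13}}}
After op 8 (replace /p/zd 27): {"nnj":{"ex":[50,61,63,5],"gbo":[99,90,42]},"oxh":{"b":[85,48,31,39],"ggu":[99,46,89,71,38],"qu":[32,98,92],"tkj":[38,28,34,98,47]},"p":{"ij":93,"lib":11,"zd":27}}
After op 9 (add /oxh/qu/1 94): {"nnj":{"ex":[50,61,63,5],"gbo":[99,90,42]},"oxh":{"b":[85,48,31,39],"ggu":[99,46,89,71,38],"qu":[32,94,98,92],"tkj":[38,28,34,98,47]},"p":{"ij":93,"lib":11,"zd":27}}
After op 10 (replace /nnj/ex/3 50): {"nnj":{"ex":[50,61,63,50],"gbo":[99,90,42]},"oxh":{"b":[85,48,31,39],"ggu":[99,46,89,71,38],"qu":[32,94,98,92],"tkj":[38,28,34,98,47]},"p":{"ij":93,"lib":11,"zd":27}}
After op 11 (add /nnj/gbo/2 6): {"nnj":{"ex":[50,61,63,50],"gbo":[99,90,6,42]},"oxh":{"b":[85,48,31,39],"ggu":[99,46,89,71,38],"qu":[32,94,98,92],"tkj":[38,28,34,98,47]},"p":{"ij":93,"lib":11,"zd":27}}
After op 12 (remove /p): {"nnj":{"ex":[50,61,63,50],"gbo":[99,90,6,42]},"oxh":{"b":[85,48,31,39],"ggu":[99,46,89,71,38],"qu":[32,94,98,92],"tkj":[38,28,34,98,47]}}
After op 13 (add /oxh/csn 77): {"nnj":{"ex":[50,61,63,50],"gbo":[99,90,6,42]},"oxh":{"b":[85,48,31,39],"csn":77,"ggu":[99,46,89,71,38],"qu":[32,94,98,92],"tkj":[38,28,34,98,47]}}
After op 14 (add /nnj/j 63): {"nnj":{"ex":[50,61,63,50],"gbo":[99,90,6,42],"j":63},"oxh":{"b":[85,48,31,39],"csn":77,"ggu":[99,46,89,71,38],"qu":[32,94,98,92],"tkj":[38,28,34,98,47]}}
After op 15 (add /oxh/tkj/0 55): {"nnj":{"ex":[50,61,63,50],"gbo":[99,90,6,42],"j":63},"oxh":{"b":[85,48,31,39],"csn":77,"ggu":[99,46,89,71,38],"qu":[32,94,98,92],"tkj":[55,38,28,34,98,47]}}

Answer: {"nnj":{"ex":[50,61,63,50],"gbo":[99,90,6,42],"j":63},"oxh":{"b":[85,48,31,39],"csn":77,"ggu":[99,46,89,71,38],"qu":[32,94,98,92],"tkj":[55,38,28,34,98,47]}}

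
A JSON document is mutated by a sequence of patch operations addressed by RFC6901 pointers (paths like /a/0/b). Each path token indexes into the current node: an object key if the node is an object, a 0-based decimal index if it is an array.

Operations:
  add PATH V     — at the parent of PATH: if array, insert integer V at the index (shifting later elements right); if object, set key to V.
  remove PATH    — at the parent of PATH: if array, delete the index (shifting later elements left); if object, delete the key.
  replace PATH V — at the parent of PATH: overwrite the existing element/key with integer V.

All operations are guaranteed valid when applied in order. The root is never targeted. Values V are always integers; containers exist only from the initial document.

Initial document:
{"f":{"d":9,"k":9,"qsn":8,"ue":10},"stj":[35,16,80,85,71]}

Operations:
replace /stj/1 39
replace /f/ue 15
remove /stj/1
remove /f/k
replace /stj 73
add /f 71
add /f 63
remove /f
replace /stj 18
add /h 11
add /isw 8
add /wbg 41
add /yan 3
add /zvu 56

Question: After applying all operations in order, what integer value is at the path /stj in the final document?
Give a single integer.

After op 1 (replace /stj/1 39): {"f":{"d":9,"k":9,"qsn":8,"ue":10},"stj":[35,39,80,85,71]}
After op 2 (replace /f/ue 15): {"f":{"d":9,"k":9,"qsn":8,"ue":15},"stj":[35,39,80,85,71]}
After op 3 (remove /stj/1): {"f":{"d":9,"k":9,"qsn":8,"ue":15},"stj":[35,80,85,71]}
After op 4 (remove /f/k): {"f":{"d":9,"qsn":8,"ue":15},"stj":[35,80,85,71]}
After op 5 (replace /stj 73): {"f":{"d":9,"qsn":8,"ue":15},"stj":73}
After op 6 (add /f 71): {"f":71,"stj":73}
After op 7 (add /f 63): {"f":63,"stj":73}
After op 8 (remove /f): {"stj":73}
After op 9 (replace /stj 18): {"stj":18}
After op 10 (add /h 11): {"h":11,"stj":18}
After op 11 (add /isw 8): {"h":11,"isw":8,"stj":18}
After op 12 (add /wbg 41): {"h":11,"isw":8,"stj":18,"wbg":41}
After op 13 (add /yan 3): {"h":11,"isw":8,"stj":18,"wbg":41,"yan":3}
After op 14 (add /zvu 56): {"h":11,"isw":8,"stj":18,"wbg":41,"yan":3,"zvu":56}
Value at /stj: 18

Answer: 18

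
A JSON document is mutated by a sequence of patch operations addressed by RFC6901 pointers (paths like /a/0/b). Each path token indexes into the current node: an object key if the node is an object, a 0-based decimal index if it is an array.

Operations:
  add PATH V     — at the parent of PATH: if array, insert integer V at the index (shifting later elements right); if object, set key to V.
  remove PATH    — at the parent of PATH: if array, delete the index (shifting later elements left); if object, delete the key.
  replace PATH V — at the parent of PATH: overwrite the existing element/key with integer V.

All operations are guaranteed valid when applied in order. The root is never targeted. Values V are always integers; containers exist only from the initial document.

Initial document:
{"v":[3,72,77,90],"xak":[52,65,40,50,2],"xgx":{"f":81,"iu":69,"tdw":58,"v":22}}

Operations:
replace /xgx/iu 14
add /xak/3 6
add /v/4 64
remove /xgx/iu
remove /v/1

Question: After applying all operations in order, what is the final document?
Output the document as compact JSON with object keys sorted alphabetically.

After op 1 (replace /xgx/iu 14): {"v":[3,72,77,90],"xak":[52,65,40,50,2],"xgx":{"f":81,"iu":14,"tdw":58,"v":22}}
After op 2 (add /xak/3 6): {"v":[3,72,77,90],"xak":[52,65,40,6,50,2],"xgx":{"f":81,"iu":14,"tdw":58,"v":22}}
After op 3 (add /v/4 64): {"v":[3,72,77,90,64],"xak":[52,65,40,6,50,2],"xgx":{"f":81,"iu":14,"tdw":58,"v":22}}
After op 4 (remove /xgx/iu): {"v":[3,72,77,90,64],"xak":[52,65,40,6,50,2],"xgx":{"f":81,"tdw":58,"v":22}}
After op 5 (remove /v/1): {"v":[3,77,90,64],"xak":[52,65,40,6,50,2],"xgx":{"f":81,"tdw":58,"v":22}}

Answer: {"v":[3,77,90,64],"xak":[52,65,40,6,50,2],"xgx":{"f":81,"tdw":58,"v":22}}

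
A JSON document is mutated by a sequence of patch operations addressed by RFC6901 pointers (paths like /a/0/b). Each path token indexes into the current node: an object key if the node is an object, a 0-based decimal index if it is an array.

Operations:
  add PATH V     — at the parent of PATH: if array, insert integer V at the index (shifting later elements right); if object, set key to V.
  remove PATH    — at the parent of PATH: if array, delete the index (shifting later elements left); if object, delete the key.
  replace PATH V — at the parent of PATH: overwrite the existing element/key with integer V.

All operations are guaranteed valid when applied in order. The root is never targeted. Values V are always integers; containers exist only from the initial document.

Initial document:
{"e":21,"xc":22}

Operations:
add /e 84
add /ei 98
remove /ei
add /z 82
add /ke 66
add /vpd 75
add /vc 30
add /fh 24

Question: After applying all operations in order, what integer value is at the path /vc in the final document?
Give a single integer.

Answer: 30

Derivation:
After op 1 (add /e 84): {"e":84,"xc":22}
After op 2 (add /ei 98): {"e":84,"ei":98,"xc":22}
After op 3 (remove /ei): {"e":84,"xc":22}
After op 4 (add /z 82): {"e":84,"xc":22,"z":82}
After op 5 (add /ke 66): {"e":84,"ke":66,"xc":22,"z":82}
After op 6 (add /vpd 75): {"e":84,"ke":66,"vpd":75,"xc":22,"z":82}
After op 7 (add /vc 30): {"e":84,"ke":66,"vc":30,"vpd":75,"xc":22,"z":82}
After op 8 (add /fh 24): {"e":84,"fh":24,"ke":66,"vc":30,"vpd":75,"xc":22,"z":82}
Value at /vc: 30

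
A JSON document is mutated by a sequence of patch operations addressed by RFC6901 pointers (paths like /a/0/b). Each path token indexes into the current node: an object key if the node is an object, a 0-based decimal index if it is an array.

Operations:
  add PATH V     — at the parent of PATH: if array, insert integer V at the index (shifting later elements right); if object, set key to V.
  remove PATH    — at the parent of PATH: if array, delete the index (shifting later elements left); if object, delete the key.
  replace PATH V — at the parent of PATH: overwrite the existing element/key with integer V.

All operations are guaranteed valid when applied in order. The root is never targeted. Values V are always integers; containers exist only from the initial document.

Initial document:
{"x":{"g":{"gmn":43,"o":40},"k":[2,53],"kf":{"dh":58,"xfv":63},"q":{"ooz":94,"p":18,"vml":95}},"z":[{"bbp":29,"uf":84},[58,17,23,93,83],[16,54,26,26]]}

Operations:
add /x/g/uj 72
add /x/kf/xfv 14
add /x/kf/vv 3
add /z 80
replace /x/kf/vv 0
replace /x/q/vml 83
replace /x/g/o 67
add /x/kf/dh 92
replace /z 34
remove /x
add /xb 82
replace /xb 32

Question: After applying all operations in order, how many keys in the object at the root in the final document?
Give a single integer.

After op 1 (add /x/g/uj 72): {"x":{"g":{"gmn":43,"o":40,"uj":72},"k":[2,53],"kf":{"dh":58,"xfv":63},"q":{"ooz":94,"p":18,"vml":95}},"z":[{"bbp":29,"uf":84},[58,17,23,93,83],[16,54,26,26]]}
After op 2 (add /x/kf/xfv 14): {"x":{"g":{"gmn":43,"o":40,"uj":72},"k":[2,53],"kf":{"dh":58,"xfv":14},"q":{"ooz":94,"p":18,"vml":95}},"z":[{"bbp":29,"uf":84},[58,17,23,93,83],[16,54,26,26]]}
After op 3 (add /x/kf/vv 3): {"x":{"g":{"gmn":43,"o":40,"uj":72},"k":[2,53],"kf":{"dh":58,"vv":3,"xfv":14},"q":{"ooz":94,"p":18,"vml":95}},"z":[{"bbp":29,"uf":84},[58,17,23,93,83],[16,54,26,26]]}
After op 4 (add /z 80): {"x":{"g":{"gmn":43,"o":40,"uj":72},"k":[2,53],"kf":{"dh":58,"vv":3,"xfv":14},"q":{"ooz":94,"p":18,"vml":95}},"z":80}
After op 5 (replace /x/kf/vv 0): {"x":{"g":{"gmn":43,"o":40,"uj":72},"k":[2,53],"kf":{"dh":58,"vv":0,"xfv":14},"q":{"ooz":94,"p":18,"vml":95}},"z":80}
After op 6 (replace /x/q/vml 83): {"x":{"g":{"gmn":43,"o":40,"uj":72},"k":[2,53],"kf":{"dh":58,"vv":0,"xfv":14},"q":{"ooz":94,"p":18,"vml":83}},"z":80}
After op 7 (replace /x/g/o 67): {"x":{"g":{"gmn":43,"o":67,"uj":72},"k":[2,53],"kf":{"dh":58,"vv":0,"xfv":14},"q":{"ooz":94,"p":18,"vml":83}},"z":80}
After op 8 (add /x/kf/dh 92): {"x":{"g":{"gmn":43,"o":67,"uj":72},"k":[2,53],"kf":{"dh":92,"vv":0,"xfv":14},"q":{"ooz":94,"p":18,"vml":83}},"z":80}
After op 9 (replace /z 34): {"x":{"g":{"gmn":43,"o":67,"uj":72},"k":[2,53],"kf":{"dh":92,"vv":0,"xfv":14},"q":{"ooz":94,"p":18,"vml":83}},"z":34}
After op 10 (remove /x): {"z":34}
After op 11 (add /xb 82): {"xb":82,"z":34}
After op 12 (replace /xb 32): {"xb":32,"z":34}
Size at the root: 2

Answer: 2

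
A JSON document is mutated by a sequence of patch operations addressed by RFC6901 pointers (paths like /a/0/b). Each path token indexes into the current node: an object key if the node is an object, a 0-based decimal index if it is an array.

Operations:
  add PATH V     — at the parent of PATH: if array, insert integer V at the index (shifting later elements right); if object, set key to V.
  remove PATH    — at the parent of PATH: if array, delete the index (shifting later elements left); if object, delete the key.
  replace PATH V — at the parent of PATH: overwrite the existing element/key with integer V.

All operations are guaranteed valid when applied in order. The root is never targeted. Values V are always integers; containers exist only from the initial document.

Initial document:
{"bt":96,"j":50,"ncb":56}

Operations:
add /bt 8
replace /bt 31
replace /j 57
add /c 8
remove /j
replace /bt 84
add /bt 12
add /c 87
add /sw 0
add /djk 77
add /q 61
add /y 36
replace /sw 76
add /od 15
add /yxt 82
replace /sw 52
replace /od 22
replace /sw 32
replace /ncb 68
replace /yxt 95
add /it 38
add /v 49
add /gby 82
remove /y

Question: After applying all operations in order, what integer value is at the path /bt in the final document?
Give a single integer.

Answer: 12

Derivation:
After op 1 (add /bt 8): {"bt":8,"j":50,"ncb":56}
After op 2 (replace /bt 31): {"bt":31,"j":50,"ncb":56}
After op 3 (replace /j 57): {"bt":31,"j":57,"ncb":56}
After op 4 (add /c 8): {"bt":31,"c":8,"j":57,"ncb":56}
After op 5 (remove /j): {"bt":31,"c":8,"ncb":56}
After op 6 (replace /bt 84): {"bt":84,"c":8,"ncb":56}
After op 7 (add /bt 12): {"bt":12,"c":8,"ncb":56}
After op 8 (add /c 87): {"bt":12,"c":87,"ncb":56}
After op 9 (add /sw 0): {"bt":12,"c":87,"ncb":56,"sw":0}
After op 10 (add /djk 77): {"bt":12,"c":87,"djk":77,"ncb":56,"sw":0}
After op 11 (add /q 61): {"bt":12,"c":87,"djk":77,"ncb":56,"q":61,"sw":0}
After op 12 (add /y 36): {"bt":12,"c":87,"djk":77,"ncb":56,"q":61,"sw":0,"y":36}
After op 13 (replace /sw 76): {"bt":12,"c":87,"djk":77,"ncb":56,"q":61,"sw":76,"y":36}
After op 14 (add /od 15): {"bt":12,"c":87,"djk":77,"ncb":56,"od":15,"q":61,"sw":76,"y":36}
After op 15 (add /yxt 82): {"bt":12,"c":87,"djk":77,"ncb":56,"od":15,"q":61,"sw":76,"y":36,"yxt":82}
After op 16 (replace /sw 52): {"bt":12,"c":87,"djk":77,"ncb":56,"od":15,"q":61,"sw":52,"y":36,"yxt":82}
After op 17 (replace /od 22): {"bt":12,"c":87,"djk":77,"ncb":56,"od":22,"q":61,"sw":52,"y":36,"yxt":82}
After op 18 (replace /sw 32): {"bt":12,"c":87,"djk":77,"ncb":56,"od":22,"q":61,"sw":32,"y":36,"yxt":82}
After op 19 (replace /ncb 68): {"bt":12,"c":87,"djk":77,"ncb":68,"od":22,"q":61,"sw":32,"y":36,"yxt":82}
After op 20 (replace /yxt 95): {"bt":12,"c":87,"djk":77,"ncb":68,"od":22,"q":61,"sw":32,"y":36,"yxt":95}
After op 21 (add /it 38): {"bt":12,"c":87,"djk":77,"it":38,"ncb":68,"od":22,"q":61,"sw":32,"y":36,"yxt":95}
After op 22 (add /v 49): {"bt":12,"c":87,"djk":77,"it":38,"ncb":68,"od":22,"q":61,"sw":32,"v":49,"y":36,"yxt":95}
After op 23 (add /gby 82): {"bt":12,"c":87,"djk":77,"gby":82,"it":38,"ncb":68,"od":22,"q":61,"sw":32,"v":49,"y":36,"yxt":95}
After op 24 (remove /y): {"bt":12,"c":87,"djk":77,"gby":82,"it":38,"ncb":68,"od":22,"q":61,"sw":32,"v":49,"yxt":95}
Value at /bt: 12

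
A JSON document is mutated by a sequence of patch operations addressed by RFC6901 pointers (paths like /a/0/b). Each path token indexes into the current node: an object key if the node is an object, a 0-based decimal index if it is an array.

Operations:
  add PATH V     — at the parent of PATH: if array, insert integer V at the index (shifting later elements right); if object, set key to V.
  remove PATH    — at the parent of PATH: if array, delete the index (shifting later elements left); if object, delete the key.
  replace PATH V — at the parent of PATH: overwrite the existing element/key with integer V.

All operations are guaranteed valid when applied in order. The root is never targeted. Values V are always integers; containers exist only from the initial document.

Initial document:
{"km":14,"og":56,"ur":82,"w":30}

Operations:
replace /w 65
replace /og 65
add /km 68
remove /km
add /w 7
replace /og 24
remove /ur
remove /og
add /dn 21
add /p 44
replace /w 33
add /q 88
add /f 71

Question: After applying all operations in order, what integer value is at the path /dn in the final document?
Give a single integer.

Answer: 21

Derivation:
After op 1 (replace /w 65): {"km":14,"og":56,"ur":82,"w":65}
After op 2 (replace /og 65): {"km":14,"og":65,"ur":82,"w":65}
After op 3 (add /km 68): {"km":68,"og":65,"ur":82,"w":65}
After op 4 (remove /km): {"og":65,"ur":82,"w":65}
After op 5 (add /w 7): {"og":65,"ur":82,"w":7}
After op 6 (replace /og 24): {"og":24,"ur":82,"w":7}
After op 7 (remove /ur): {"og":24,"w":7}
After op 8 (remove /og): {"w":7}
After op 9 (add /dn 21): {"dn":21,"w":7}
After op 10 (add /p 44): {"dn":21,"p":44,"w":7}
After op 11 (replace /w 33): {"dn":21,"p":44,"w":33}
After op 12 (add /q 88): {"dn":21,"p":44,"q":88,"w":33}
After op 13 (add /f 71): {"dn":21,"f":71,"p":44,"q":88,"w":33}
Value at /dn: 21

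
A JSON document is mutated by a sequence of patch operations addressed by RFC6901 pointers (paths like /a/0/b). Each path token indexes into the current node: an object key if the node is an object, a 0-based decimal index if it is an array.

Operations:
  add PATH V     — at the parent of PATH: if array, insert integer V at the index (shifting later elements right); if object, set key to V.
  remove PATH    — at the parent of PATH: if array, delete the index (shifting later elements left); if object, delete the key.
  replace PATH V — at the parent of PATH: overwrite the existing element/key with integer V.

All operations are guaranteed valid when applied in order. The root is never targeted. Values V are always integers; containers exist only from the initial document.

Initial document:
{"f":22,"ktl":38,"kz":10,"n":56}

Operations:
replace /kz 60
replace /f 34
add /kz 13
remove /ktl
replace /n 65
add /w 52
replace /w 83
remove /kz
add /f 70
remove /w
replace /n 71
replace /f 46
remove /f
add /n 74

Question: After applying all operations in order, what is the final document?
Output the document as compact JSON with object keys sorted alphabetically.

After op 1 (replace /kz 60): {"f":22,"ktl":38,"kz":60,"n":56}
After op 2 (replace /f 34): {"f":34,"ktl":38,"kz":60,"n":56}
After op 3 (add /kz 13): {"f":34,"ktl":38,"kz":13,"n":56}
After op 4 (remove /ktl): {"f":34,"kz":13,"n":56}
After op 5 (replace /n 65): {"f":34,"kz":13,"n":65}
After op 6 (add /w 52): {"f":34,"kz":13,"n":65,"w":52}
After op 7 (replace /w 83): {"f":34,"kz":13,"n":65,"w":83}
After op 8 (remove /kz): {"f":34,"n":65,"w":83}
After op 9 (add /f 70): {"f":70,"n":65,"w":83}
After op 10 (remove /w): {"f":70,"n":65}
After op 11 (replace /n 71): {"f":70,"n":71}
After op 12 (replace /f 46): {"f":46,"n":71}
After op 13 (remove /f): {"n":71}
After op 14 (add /n 74): {"n":74}

Answer: {"n":74}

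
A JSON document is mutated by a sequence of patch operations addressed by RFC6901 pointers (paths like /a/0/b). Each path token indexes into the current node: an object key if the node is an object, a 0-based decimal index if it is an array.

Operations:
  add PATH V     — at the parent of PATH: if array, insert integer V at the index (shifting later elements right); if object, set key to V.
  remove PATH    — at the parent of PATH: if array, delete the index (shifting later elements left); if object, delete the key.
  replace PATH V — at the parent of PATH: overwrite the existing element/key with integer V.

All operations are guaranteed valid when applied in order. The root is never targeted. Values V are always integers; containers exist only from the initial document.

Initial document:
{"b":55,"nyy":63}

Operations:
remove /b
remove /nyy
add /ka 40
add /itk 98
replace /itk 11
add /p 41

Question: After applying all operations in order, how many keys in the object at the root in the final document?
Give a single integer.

After op 1 (remove /b): {"nyy":63}
After op 2 (remove /nyy): {}
After op 3 (add /ka 40): {"ka":40}
After op 4 (add /itk 98): {"itk":98,"ka":40}
After op 5 (replace /itk 11): {"itk":11,"ka":40}
After op 6 (add /p 41): {"itk":11,"ka":40,"p":41}
Size at the root: 3

Answer: 3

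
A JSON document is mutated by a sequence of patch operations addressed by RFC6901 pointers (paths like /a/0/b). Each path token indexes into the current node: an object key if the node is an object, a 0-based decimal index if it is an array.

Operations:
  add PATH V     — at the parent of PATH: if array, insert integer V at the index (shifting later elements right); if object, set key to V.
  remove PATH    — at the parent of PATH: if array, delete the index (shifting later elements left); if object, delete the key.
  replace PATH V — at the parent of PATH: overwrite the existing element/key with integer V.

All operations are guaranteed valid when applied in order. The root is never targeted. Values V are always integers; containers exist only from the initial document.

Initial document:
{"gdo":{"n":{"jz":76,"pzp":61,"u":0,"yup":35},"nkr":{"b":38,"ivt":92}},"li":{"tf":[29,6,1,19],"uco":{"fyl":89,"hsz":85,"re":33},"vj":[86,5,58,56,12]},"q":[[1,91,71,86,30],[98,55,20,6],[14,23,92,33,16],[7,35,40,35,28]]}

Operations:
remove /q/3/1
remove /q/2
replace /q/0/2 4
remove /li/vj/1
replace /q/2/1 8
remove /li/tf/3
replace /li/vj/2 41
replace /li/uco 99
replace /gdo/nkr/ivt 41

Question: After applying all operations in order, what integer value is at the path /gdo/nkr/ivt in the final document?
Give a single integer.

Answer: 41

Derivation:
After op 1 (remove /q/3/1): {"gdo":{"n":{"jz":76,"pzp":61,"u":0,"yup":35},"nkr":{"b":38,"ivt":92}},"li":{"tf":[29,6,1,19],"uco":{"fyl":89,"hsz":85,"re":33},"vj":[86,5,58,56,12]},"q":[[1,91,71,86,30],[98,55,20,6],[14,23,92,33,16],[7,40,35,28]]}
After op 2 (remove /q/2): {"gdo":{"n":{"jz":76,"pzp":61,"u":0,"yup":35},"nkr":{"b":38,"ivt":92}},"li":{"tf":[29,6,1,19],"uco":{"fyl":89,"hsz":85,"re":33},"vj":[86,5,58,56,12]},"q":[[1,91,71,86,30],[98,55,20,6],[7,40,35,28]]}
After op 3 (replace /q/0/2 4): {"gdo":{"n":{"jz":76,"pzp":61,"u":0,"yup":35},"nkr":{"b":38,"ivt":92}},"li":{"tf":[29,6,1,19],"uco":{"fyl":89,"hsz":85,"re":33},"vj":[86,5,58,56,12]},"q":[[1,91,4,86,30],[98,55,20,6],[7,40,35,28]]}
After op 4 (remove /li/vj/1): {"gdo":{"n":{"jz":76,"pzp":61,"u":0,"yup":35},"nkr":{"b":38,"ivt":92}},"li":{"tf":[29,6,1,19],"uco":{"fyl":89,"hsz":85,"re":33},"vj":[86,58,56,12]},"q":[[1,91,4,86,30],[98,55,20,6],[7,40,35,28]]}
After op 5 (replace /q/2/1 8): {"gdo":{"n":{"jz":76,"pzp":61,"u":0,"yup":35},"nkr":{"b":38,"ivt":92}},"li":{"tf":[29,6,1,19],"uco":{"fyl":89,"hsz":85,"re":33},"vj":[86,58,56,12]},"q":[[1,91,4,86,30],[98,55,20,6],[7,8,35,28]]}
After op 6 (remove /li/tf/3): {"gdo":{"n":{"jz":76,"pzp":61,"u":0,"yup":35},"nkr":{"b":38,"ivt":92}},"li":{"tf":[29,6,1],"uco":{"fyl":89,"hsz":85,"re":33},"vj":[86,58,56,12]},"q":[[1,91,4,86,30],[98,55,20,6],[7,8,35,28]]}
After op 7 (replace /li/vj/2 41): {"gdo":{"n":{"jz":76,"pzp":61,"u":0,"yup":35},"nkr":{"b":38,"ivt":92}},"li":{"tf":[29,6,1],"uco":{"fyl":89,"hsz":85,"re":33},"vj":[86,58,41,12]},"q":[[1,91,4,86,30],[98,55,20,6],[7,8,35,28]]}
After op 8 (replace /li/uco 99): {"gdo":{"n":{"jz":76,"pzp":61,"u":0,"yup":35},"nkr":{"b":38,"ivt":92}},"li":{"tf":[29,6,1],"uco":99,"vj":[86,58,41,12]},"q":[[1,91,4,86,30],[98,55,20,6],[7,8,35,28]]}
After op 9 (replace /gdo/nkr/ivt 41): {"gdo":{"n":{"jz":76,"pzp":61,"u":0,"yup":35},"nkr":{"b":38,"ivt":41}},"li":{"tf":[29,6,1],"uco":99,"vj":[86,58,41,12]},"q":[[1,91,4,86,30],[98,55,20,6],[7,8,35,28]]}
Value at /gdo/nkr/ivt: 41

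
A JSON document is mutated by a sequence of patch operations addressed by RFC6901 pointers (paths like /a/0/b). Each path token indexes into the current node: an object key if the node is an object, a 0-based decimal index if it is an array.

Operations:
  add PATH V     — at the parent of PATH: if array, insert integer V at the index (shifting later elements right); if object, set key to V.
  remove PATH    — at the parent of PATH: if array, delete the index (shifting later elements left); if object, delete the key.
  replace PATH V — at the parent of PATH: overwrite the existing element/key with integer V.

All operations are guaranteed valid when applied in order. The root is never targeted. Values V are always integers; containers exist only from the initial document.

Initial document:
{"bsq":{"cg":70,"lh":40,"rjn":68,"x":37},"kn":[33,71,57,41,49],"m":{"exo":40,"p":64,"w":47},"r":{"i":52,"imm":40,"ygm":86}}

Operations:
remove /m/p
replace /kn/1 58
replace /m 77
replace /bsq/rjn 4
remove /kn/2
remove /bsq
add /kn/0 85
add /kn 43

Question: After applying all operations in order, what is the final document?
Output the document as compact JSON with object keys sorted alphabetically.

After op 1 (remove /m/p): {"bsq":{"cg":70,"lh":40,"rjn":68,"x":37},"kn":[33,71,57,41,49],"m":{"exo":40,"w":47},"r":{"i":52,"imm":40,"ygm":86}}
After op 2 (replace /kn/1 58): {"bsq":{"cg":70,"lh":40,"rjn":68,"x":37},"kn":[33,58,57,41,49],"m":{"exo":40,"w":47},"r":{"i":52,"imm":40,"ygm":86}}
After op 3 (replace /m 77): {"bsq":{"cg":70,"lh":40,"rjn":68,"x":37},"kn":[33,58,57,41,49],"m":77,"r":{"i":52,"imm":40,"ygm":86}}
After op 4 (replace /bsq/rjn 4): {"bsq":{"cg":70,"lh":40,"rjn":4,"x":37},"kn":[33,58,57,41,49],"m":77,"r":{"i":52,"imm":40,"ygm":86}}
After op 5 (remove /kn/2): {"bsq":{"cg":70,"lh":40,"rjn":4,"x":37},"kn":[33,58,41,49],"m":77,"r":{"i":52,"imm":40,"ygm":86}}
After op 6 (remove /bsq): {"kn":[33,58,41,49],"m":77,"r":{"i":52,"imm":40,"ygm":86}}
After op 7 (add /kn/0 85): {"kn":[85,33,58,41,49],"m":77,"r":{"i":52,"imm":40,"ygm":86}}
After op 8 (add /kn 43): {"kn":43,"m":77,"r":{"i":52,"imm":40,"ygm":86}}

Answer: {"kn":43,"m":77,"r":{"i":52,"imm":40,"ygm":86}}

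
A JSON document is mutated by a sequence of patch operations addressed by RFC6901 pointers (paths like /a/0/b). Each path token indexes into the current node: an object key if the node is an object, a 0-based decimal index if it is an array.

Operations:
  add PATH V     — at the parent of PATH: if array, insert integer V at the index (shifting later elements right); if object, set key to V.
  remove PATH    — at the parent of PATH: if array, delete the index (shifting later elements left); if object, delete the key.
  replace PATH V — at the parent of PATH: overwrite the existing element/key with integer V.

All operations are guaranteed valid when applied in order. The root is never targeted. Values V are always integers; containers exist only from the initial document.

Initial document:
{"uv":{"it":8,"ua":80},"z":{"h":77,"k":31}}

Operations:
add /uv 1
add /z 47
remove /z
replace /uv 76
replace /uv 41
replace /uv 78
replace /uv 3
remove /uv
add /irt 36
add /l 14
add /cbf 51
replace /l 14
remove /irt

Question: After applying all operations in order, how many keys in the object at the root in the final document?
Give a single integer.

After op 1 (add /uv 1): {"uv":1,"z":{"h":77,"k":31}}
After op 2 (add /z 47): {"uv":1,"z":47}
After op 3 (remove /z): {"uv":1}
After op 4 (replace /uv 76): {"uv":76}
After op 5 (replace /uv 41): {"uv":41}
After op 6 (replace /uv 78): {"uv":78}
After op 7 (replace /uv 3): {"uv":3}
After op 8 (remove /uv): {}
After op 9 (add /irt 36): {"irt":36}
After op 10 (add /l 14): {"irt":36,"l":14}
After op 11 (add /cbf 51): {"cbf":51,"irt":36,"l":14}
After op 12 (replace /l 14): {"cbf":51,"irt":36,"l":14}
After op 13 (remove /irt): {"cbf":51,"l":14}
Size at the root: 2

Answer: 2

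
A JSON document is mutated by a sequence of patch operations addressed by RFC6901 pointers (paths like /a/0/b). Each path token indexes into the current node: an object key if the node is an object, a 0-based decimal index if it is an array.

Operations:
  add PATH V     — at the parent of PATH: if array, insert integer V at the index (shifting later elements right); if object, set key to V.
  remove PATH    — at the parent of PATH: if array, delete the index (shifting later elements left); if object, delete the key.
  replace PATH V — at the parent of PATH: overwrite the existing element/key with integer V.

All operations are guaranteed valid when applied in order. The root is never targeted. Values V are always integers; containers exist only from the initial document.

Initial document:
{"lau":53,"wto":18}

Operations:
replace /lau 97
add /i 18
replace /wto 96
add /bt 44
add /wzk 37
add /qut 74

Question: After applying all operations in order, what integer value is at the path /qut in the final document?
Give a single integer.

After op 1 (replace /lau 97): {"lau":97,"wto":18}
After op 2 (add /i 18): {"i":18,"lau":97,"wto":18}
After op 3 (replace /wto 96): {"i":18,"lau":97,"wto":96}
After op 4 (add /bt 44): {"bt":44,"i":18,"lau":97,"wto":96}
After op 5 (add /wzk 37): {"bt":44,"i":18,"lau":97,"wto":96,"wzk":37}
After op 6 (add /qut 74): {"bt":44,"i":18,"lau":97,"qut":74,"wto":96,"wzk":37}
Value at /qut: 74

Answer: 74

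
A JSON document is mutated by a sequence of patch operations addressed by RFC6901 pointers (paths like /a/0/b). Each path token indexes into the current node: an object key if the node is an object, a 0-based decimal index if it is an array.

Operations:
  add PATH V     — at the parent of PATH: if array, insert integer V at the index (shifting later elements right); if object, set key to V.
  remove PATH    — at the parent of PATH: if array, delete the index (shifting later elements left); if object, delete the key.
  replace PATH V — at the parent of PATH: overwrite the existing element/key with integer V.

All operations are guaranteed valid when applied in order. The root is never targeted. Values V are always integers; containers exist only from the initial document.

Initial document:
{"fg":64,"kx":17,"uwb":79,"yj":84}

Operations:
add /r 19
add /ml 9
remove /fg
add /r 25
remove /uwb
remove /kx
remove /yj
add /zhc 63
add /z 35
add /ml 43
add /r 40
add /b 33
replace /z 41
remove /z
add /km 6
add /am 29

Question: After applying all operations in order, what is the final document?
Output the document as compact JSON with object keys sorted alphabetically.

Answer: {"am":29,"b":33,"km":6,"ml":43,"r":40,"zhc":63}

Derivation:
After op 1 (add /r 19): {"fg":64,"kx":17,"r":19,"uwb":79,"yj":84}
After op 2 (add /ml 9): {"fg":64,"kx":17,"ml":9,"r":19,"uwb":79,"yj":84}
After op 3 (remove /fg): {"kx":17,"ml":9,"r":19,"uwb":79,"yj":84}
After op 4 (add /r 25): {"kx":17,"ml":9,"r":25,"uwb":79,"yj":84}
After op 5 (remove /uwb): {"kx":17,"ml":9,"r":25,"yj":84}
After op 6 (remove /kx): {"ml":9,"r":25,"yj":84}
After op 7 (remove /yj): {"ml":9,"r":25}
After op 8 (add /zhc 63): {"ml":9,"r":25,"zhc":63}
After op 9 (add /z 35): {"ml":9,"r":25,"z":35,"zhc":63}
After op 10 (add /ml 43): {"ml":43,"r":25,"z":35,"zhc":63}
After op 11 (add /r 40): {"ml":43,"r":40,"z":35,"zhc":63}
After op 12 (add /b 33): {"b":33,"ml":43,"r":40,"z":35,"zhc":63}
After op 13 (replace /z 41): {"b":33,"ml":43,"r":40,"z":41,"zhc":63}
After op 14 (remove /z): {"b":33,"ml":43,"r":40,"zhc":63}
After op 15 (add /km 6): {"b":33,"km":6,"ml":43,"r":40,"zhc":63}
After op 16 (add /am 29): {"am":29,"b":33,"km":6,"ml":43,"r":40,"zhc":63}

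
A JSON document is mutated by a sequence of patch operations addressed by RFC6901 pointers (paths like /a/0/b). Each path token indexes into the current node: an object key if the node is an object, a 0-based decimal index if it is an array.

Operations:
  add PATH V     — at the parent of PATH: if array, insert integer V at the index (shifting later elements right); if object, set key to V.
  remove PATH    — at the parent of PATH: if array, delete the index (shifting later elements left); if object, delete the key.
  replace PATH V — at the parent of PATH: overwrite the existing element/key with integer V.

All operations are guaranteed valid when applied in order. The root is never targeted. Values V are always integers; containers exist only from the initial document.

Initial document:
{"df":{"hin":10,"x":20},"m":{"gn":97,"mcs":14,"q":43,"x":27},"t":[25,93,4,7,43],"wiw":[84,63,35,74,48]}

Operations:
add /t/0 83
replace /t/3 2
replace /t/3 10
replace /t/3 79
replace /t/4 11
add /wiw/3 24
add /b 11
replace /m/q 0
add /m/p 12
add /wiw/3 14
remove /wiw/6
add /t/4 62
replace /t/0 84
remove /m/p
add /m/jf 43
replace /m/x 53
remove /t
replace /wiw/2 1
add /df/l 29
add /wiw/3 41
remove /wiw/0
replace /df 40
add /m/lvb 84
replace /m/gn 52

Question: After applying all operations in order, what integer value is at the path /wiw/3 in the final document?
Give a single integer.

After op 1 (add /t/0 83): {"df":{"hin":10,"x":20},"m":{"gn":97,"mcs":14,"q":43,"x":27},"t":[83,25,93,4,7,43],"wiw":[84,63,35,74,48]}
After op 2 (replace /t/3 2): {"df":{"hin":10,"x":20},"m":{"gn":97,"mcs":14,"q":43,"x":27},"t":[83,25,93,2,7,43],"wiw":[84,63,35,74,48]}
After op 3 (replace /t/3 10): {"df":{"hin":10,"x":20},"m":{"gn":97,"mcs":14,"q":43,"x":27},"t":[83,25,93,10,7,43],"wiw":[84,63,35,74,48]}
After op 4 (replace /t/3 79): {"df":{"hin":10,"x":20},"m":{"gn":97,"mcs":14,"q":43,"x":27},"t":[83,25,93,79,7,43],"wiw":[84,63,35,74,48]}
After op 5 (replace /t/4 11): {"df":{"hin":10,"x":20},"m":{"gn":97,"mcs":14,"q":43,"x":27},"t":[83,25,93,79,11,43],"wiw":[84,63,35,74,48]}
After op 6 (add /wiw/3 24): {"df":{"hin":10,"x":20},"m":{"gn":97,"mcs":14,"q":43,"x":27},"t":[83,25,93,79,11,43],"wiw":[84,63,35,24,74,48]}
After op 7 (add /b 11): {"b":11,"df":{"hin":10,"x":20},"m":{"gn":97,"mcs":14,"q":43,"x":27},"t":[83,25,93,79,11,43],"wiw":[84,63,35,24,74,48]}
After op 8 (replace /m/q 0): {"b":11,"df":{"hin":10,"x":20},"m":{"gn":97,"mcs":14,"q":0,"x":27},"t":[83,25,93,79,11,43],"wiw":[84,63,35,24,74,48]}
After op 9 (add /m/p 12): {"b":11,"df":{"hin":10,"x":20},"m":{"gn":97,"mcs":14,"p":12,"q":0,"x":27},"t":[83,25,93,79,11,43],"wiw":[84,63,35,24,74,48]}
After op 10 (add /wiw/3 14): {"b":11,"df":{"hin":10,"x":20},"m":{"gn":97,"mcs":14,"p":12,"q":0,"x":27},"t":[83,25,93,79,11,43],"wiw":[84,63,35,14,24,74,48]}
After op 11 (remove /wiw/6): {"b":11,"df":{"hin":10,"x":20},"m":{"gn":97,"mcs":14,"p":12,"q":0,"x":27},"t":[83,25,93,79,11,43],"wiw":[84,63,35,14,24,74]}
After op 12 (add /t/4 62): {"b":11,"df":{"hin":10,"x":20},"m":{"gn":97,"mcs":14,"p":12,"q":0,"x":27},"t":[83,25,93,79,62,11,43],"wiw":[84,63,35,14,24,74]}
After op 13 (replace /t/0 84): {"b":11,"df":{"hin":10,"x":20},"m":{"gn":97,"mcs":14,"p":12,"q":0,"x":27},"t":[84,25,93,79,62,11,43],"wiw":[84,63,35,14,24,74]}
After op 14 (remove /m/p): {"b":11,"df":{"hin":10,"x":20},"m":{"gn":97,"mcs":14,"q":0,"x":27},"t":[84,25,93,79,62,11,43],"wiw":[84,63,35,14,24,74]}
After op 15 (add /m/jf 43): {"b":11,"df":{"hin":10,"x":20},"m":{"gn":97,"jf":43,"mcs":14,"q":0,"x":27},"t":[84,25,93,79,62,11,43],"wiw":[84,63,35,14,24,74]}
After op 16 (replace /m/x 53): {"b":11,"df":{"hin":10,"x":20},"m":{"gn":97,"jf":43,"mcs":14,"q":0,"x":53},"t":[84,25,93,79,62,11,43],"wiw":[84,63,35,14,24,74]}
After op 17 (remove /t): {"b":11,"df":{"hin":10,"x":20},"m":{"gn":97,"jf":43,"mcs":14,"q":0,"x":53},"wiw":[84,63,35,14,24,74]}
After op 18 (replace /wiw/2 1): {"b":11,"df":{"hin":10,"x":20},"m":{"gn":97,"jf":43,"mcs":14,"q":0,"x":53},"wiw":[84,63,1,14,24,74]}
After op 19 (add /df/l 29): {"b":11,"df":{"hin":10,"l":29,"x":20},"m":{"gn":97,"jf":43,"mcs":14,"q":0,"x":53},"wiw":[84,63,1,14,24,74]}
After op 20 (add /wiw/3 41): {"b":11,"df":{"hin":10,"l":29,"x":20},"m":{"gn":97,"jf":43,"mcs":14,"q":0,"x":53},"wiw":[84,63,1,41,14,24,74]}
After op 21 (remove /wiw/0): {"b":11,"df":{"hin":10,"l":29,"x":20},"m":{"gn":97,"jf":43,"mcs":14,"q":0,"x":53},"wiw":[63,1,41,14,24,74]}
After op 22 (replace /df 40): {"b":11,"df":40,"m":{"gn":97,"jf":43,"mcs":14,"q":0,"x":53},"wiw":[63,1,41,14,24,74]}
After op 23 (add /m/lvb 84): {"b":11,"df":40,"m":{"gn":97,"jf":43,"lvb":84,"mcs":14,"q":0,"x":53},"wiw":[63,1,41,14,24,74]}
After op 24 (replace /m/gn 52): {"b":11,"df":40,"m":{"gn":52,"jf":43,"lvb":84,"mcs":14,"q":0,"x":53},"wiw":[63,1,41,14,24,74]}
Value at /wiw/3: 14

Answer: 14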